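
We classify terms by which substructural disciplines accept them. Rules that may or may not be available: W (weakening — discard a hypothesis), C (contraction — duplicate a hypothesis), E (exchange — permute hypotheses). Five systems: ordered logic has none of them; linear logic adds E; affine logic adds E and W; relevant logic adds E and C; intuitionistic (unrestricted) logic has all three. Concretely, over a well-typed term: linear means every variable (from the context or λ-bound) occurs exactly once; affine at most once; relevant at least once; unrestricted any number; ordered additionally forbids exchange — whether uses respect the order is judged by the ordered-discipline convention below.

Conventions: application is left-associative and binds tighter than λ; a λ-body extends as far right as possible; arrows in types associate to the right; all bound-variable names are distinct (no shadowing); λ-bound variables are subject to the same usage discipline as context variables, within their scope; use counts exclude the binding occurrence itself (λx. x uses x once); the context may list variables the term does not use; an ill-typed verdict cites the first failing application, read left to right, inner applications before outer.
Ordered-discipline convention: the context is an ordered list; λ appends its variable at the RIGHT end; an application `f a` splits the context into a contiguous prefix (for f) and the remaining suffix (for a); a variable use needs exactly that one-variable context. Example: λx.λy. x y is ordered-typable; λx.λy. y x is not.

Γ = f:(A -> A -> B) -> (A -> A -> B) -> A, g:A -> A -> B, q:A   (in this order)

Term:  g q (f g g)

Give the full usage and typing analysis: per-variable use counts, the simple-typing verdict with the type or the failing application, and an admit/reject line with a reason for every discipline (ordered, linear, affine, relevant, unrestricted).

use counts: f: 1×, g: 3×, q: 1×
order of uses: g, q, f, g, g
typing: well-typed at B
ordered ✗ (uses contraction: g ×3)
linear ✗ (uses contraction: g ×3)
affine ✗ (uses contraction: g ×3)
relevant ✓ (f, g, q: all used, weakening unneeded)
unrestricted ✓ (type-checks (B) and nothing is barred)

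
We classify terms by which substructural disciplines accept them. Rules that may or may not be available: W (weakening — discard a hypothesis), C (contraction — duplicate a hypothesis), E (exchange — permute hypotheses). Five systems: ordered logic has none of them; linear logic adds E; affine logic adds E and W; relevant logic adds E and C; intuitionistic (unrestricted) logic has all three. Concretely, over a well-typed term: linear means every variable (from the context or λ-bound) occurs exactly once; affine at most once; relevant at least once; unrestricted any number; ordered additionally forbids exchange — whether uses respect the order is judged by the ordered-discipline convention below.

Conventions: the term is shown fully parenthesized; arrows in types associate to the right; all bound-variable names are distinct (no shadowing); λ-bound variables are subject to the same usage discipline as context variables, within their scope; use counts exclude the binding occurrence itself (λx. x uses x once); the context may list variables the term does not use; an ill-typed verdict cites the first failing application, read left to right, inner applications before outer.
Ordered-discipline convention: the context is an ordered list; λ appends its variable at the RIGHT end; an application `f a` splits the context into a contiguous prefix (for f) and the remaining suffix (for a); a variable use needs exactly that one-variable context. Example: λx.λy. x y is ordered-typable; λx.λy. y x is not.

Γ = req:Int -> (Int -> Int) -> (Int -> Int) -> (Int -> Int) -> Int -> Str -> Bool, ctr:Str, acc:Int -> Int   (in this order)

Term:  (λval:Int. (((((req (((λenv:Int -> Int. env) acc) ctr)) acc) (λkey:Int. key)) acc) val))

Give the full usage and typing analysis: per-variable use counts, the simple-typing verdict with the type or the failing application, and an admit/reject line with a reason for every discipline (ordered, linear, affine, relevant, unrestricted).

variable uses: req=1, ctr=1, acc=3, val [bound]=1, env [bound]=1, key [bound]=1
uses in reading order: req, env, acc, ctr, acc, key, acc, val
typing: ill-typed: an application expects Int but receives Str
ordered: ✗, not simply typable
linear: ✗, fails simple typing
affine: ✗, a type mismatch blocks all five
relevant: ✗, the type mismatch rejects it
unrestricted: ✗, not simply typable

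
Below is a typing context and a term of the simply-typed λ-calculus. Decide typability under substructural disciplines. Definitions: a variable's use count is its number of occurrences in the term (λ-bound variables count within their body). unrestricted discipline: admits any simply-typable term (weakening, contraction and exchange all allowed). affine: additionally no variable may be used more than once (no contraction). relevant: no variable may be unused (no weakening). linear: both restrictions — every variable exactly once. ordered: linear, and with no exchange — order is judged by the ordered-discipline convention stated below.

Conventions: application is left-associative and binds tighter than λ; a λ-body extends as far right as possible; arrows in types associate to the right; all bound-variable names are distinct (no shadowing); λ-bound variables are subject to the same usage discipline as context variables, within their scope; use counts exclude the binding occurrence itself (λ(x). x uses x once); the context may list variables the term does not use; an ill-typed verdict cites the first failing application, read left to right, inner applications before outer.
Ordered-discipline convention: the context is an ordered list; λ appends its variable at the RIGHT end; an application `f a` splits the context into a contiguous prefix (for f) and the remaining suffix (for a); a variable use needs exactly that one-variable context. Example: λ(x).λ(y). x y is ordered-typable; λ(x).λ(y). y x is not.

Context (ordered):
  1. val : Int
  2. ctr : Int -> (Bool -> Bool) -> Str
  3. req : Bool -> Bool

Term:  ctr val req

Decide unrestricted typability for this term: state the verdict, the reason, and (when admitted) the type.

yes — simply typable at Str; W, C, E all held; term : Str
use counts: val=1, ctr=1, req=1
use order (left to right): ctr, val, req
typing: well-typed — term : Str
summary: ordered ✗ | linear ✓ | affine ✓ | relevant ✓ | unrestricted ✓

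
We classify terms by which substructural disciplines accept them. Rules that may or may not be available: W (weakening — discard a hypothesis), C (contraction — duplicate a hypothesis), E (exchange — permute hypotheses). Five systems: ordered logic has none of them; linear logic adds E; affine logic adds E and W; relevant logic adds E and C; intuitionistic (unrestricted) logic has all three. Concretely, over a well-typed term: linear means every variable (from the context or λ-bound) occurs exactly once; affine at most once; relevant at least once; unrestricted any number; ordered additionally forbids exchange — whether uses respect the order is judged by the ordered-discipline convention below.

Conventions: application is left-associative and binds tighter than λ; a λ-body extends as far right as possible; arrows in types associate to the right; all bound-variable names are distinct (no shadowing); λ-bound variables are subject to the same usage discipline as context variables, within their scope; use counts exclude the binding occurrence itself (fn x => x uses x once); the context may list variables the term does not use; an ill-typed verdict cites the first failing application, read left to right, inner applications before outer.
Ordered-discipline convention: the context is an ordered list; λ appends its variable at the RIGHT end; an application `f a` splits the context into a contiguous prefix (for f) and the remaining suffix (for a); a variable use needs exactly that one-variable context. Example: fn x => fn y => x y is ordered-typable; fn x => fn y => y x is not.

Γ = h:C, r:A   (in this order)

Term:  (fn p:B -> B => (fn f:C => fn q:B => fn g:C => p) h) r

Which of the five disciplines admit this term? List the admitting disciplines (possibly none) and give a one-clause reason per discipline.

admitting disciplines: none
counts: h: 1×; r: 1×; p (bound): 1×; f (bound): 0×; q (bound): 0×; g (bound): 0×
uses in reading order: p, h, r
typing: ill-typed: argument of type A where B -> B is required
ordered: ✗ — a type mismatch blocks all five
linear: ✗ — the type mismatch rejects it
affine: ✗ — not simply typable
relevant: ✗ — fails simple typing
unrestricted: ✗ — a type mismatch blocks all five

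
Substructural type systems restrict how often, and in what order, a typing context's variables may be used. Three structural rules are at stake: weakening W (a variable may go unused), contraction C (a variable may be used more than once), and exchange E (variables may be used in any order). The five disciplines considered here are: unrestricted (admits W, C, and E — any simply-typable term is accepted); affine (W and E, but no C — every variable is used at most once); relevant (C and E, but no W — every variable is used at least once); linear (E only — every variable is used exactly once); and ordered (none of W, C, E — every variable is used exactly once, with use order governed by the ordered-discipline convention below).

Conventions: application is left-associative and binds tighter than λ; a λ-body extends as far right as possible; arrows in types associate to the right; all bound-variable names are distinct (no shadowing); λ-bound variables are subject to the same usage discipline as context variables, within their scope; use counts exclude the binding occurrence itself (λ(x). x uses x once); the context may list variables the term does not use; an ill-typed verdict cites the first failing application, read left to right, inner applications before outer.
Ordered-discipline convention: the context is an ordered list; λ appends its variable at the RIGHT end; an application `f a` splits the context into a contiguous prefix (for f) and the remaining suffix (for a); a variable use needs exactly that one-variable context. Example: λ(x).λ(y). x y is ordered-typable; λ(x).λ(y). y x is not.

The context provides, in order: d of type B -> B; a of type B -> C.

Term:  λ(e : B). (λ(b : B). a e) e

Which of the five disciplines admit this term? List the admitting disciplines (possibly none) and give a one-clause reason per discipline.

admitting disciplines: unrestricted
variable uses: d=0; a=1; e [bound]=2; b [bound]=0
order of uses: a, e, e
typing: ✓ — B -> C
ordered ✗ (needs contraction — e ×2; d, b never used (weakening))
linear ✗ (needs contraction — e ×2; d, b never used (weakening))
affine ✗ (needs contraction — e ×2)
relevant ✗ (d, b never used (weakening))
unrestricted ✓ (type-checks (B -> C) and nothing is barred)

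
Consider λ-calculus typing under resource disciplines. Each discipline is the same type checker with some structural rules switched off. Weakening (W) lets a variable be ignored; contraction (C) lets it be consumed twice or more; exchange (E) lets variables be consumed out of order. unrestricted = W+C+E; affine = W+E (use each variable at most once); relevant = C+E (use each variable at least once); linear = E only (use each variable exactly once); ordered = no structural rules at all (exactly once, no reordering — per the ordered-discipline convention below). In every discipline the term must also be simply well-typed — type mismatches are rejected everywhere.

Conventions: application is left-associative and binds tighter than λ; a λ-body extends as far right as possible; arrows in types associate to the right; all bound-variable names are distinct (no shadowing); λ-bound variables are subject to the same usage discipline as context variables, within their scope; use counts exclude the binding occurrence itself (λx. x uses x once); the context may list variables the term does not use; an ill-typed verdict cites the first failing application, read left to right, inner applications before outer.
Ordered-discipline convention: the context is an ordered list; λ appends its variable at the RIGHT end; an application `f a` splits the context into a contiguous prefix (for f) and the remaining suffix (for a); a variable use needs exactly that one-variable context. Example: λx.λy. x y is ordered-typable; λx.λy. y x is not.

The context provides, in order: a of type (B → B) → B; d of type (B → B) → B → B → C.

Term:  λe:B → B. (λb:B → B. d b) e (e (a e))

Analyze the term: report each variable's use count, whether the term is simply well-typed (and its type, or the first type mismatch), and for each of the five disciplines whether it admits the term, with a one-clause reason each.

counts: a: 1×, d: 1×, e (λ-bound): 3×, b (λ-bound): 1×
use order (left to right): d, b, e, e, a, e
typing: ✓ — (B → B) → B → C
ordered: ✗ — uses contraction: e ×3
linear: ✗ — uses contraction: e ×3
affine: ✗ — uses contraction: e ×3
relevant: ✓ — at least one use each (a, d, e, b)
unrestricted: ✓ — simply typable at (B → B) → B → C; W, C, E all held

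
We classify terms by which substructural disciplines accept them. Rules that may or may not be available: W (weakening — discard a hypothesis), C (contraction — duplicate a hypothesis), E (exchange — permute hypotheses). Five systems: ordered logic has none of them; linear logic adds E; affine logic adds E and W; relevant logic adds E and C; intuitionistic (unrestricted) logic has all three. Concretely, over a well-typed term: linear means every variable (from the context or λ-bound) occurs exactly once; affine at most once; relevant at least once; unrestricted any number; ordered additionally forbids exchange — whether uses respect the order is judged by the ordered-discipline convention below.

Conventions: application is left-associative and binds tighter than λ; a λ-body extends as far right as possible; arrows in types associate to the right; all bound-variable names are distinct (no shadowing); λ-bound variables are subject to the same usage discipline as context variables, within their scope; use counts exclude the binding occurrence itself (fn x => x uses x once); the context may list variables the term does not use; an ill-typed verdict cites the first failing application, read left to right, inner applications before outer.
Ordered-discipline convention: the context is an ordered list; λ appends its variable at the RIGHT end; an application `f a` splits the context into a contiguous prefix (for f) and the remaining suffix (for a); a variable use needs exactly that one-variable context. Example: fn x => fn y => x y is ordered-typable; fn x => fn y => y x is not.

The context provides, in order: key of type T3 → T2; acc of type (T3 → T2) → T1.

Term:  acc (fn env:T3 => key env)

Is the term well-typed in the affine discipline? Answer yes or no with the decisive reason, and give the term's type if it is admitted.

yes — at most one use each (key, acc, env); term : T1
counts: key ×1; acc ×1; env (λ-bound) ×1
left-to-right use order: acc, key, env
typing: ✓ — T1
across the five disciplines: ordered ✗ · linear ✓ · affine ✓ · relevant ✓ · unrestricted ✓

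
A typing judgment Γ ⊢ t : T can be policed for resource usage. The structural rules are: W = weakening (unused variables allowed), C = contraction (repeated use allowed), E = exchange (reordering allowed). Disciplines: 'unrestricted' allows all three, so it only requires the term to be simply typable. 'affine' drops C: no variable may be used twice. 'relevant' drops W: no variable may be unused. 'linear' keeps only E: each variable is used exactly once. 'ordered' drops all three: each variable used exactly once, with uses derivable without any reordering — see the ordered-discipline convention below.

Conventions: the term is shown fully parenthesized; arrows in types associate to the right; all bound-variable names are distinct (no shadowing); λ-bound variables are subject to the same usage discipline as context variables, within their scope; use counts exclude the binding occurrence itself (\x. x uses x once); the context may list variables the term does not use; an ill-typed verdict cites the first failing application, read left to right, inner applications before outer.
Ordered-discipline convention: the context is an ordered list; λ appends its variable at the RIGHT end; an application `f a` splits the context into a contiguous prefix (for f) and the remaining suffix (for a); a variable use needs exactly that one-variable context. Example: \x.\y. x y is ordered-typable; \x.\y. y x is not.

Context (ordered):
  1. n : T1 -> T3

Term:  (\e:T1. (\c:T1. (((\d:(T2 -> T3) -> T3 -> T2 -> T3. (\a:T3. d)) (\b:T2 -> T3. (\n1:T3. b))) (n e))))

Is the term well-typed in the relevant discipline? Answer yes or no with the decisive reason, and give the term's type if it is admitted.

no — c, a, n1 left unused
use counts: n=1; e (λ-bound)=1; c (λ-bound)=0; d (λ-bound)=1; a (λ-bound)=0; b (λ-bound)=1; n1 (λ-bound)=0
uses in reading order: d, b, n, e
typing: ✓ — T1 -> T1 -> (T2 -> T3) -> T3 -> T2 -> T3
across the five disciplines: ordered ✗ · linear ✗ · affine ✓ · relevant ✗ · unrestricted ✓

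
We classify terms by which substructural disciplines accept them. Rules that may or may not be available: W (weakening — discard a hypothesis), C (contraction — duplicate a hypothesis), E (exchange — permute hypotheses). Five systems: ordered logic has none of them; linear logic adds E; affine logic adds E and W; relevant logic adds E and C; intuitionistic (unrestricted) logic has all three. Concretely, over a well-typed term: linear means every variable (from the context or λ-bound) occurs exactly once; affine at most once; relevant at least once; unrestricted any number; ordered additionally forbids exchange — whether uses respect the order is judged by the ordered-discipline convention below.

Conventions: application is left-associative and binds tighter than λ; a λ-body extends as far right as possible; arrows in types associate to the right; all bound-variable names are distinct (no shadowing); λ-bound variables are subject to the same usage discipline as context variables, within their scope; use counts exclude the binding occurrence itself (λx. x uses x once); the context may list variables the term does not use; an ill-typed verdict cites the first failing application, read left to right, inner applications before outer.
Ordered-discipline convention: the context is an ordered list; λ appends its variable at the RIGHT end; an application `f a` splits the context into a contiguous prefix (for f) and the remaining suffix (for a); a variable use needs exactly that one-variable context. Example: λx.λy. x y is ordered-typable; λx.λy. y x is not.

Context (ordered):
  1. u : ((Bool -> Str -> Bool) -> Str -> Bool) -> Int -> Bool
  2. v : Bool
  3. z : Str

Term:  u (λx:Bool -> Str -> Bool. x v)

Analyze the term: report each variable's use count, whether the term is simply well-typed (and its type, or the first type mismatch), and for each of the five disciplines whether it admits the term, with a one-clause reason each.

counts: u: 1, v: 1, z: 0, x (bound): 1
use order (left to right): u, x, v
typing: well-typed at Int -> Bool
ordered ✗ (unused: z — weakening required)
linear ✗ (unused: z — weakening required)
affine ✓ (at most one use each (u, v, z, x))
relevant ✗ (unused: z — weakening required)
unrestricted ✓ (simply typable at Int -> Bool; W, C, E all held)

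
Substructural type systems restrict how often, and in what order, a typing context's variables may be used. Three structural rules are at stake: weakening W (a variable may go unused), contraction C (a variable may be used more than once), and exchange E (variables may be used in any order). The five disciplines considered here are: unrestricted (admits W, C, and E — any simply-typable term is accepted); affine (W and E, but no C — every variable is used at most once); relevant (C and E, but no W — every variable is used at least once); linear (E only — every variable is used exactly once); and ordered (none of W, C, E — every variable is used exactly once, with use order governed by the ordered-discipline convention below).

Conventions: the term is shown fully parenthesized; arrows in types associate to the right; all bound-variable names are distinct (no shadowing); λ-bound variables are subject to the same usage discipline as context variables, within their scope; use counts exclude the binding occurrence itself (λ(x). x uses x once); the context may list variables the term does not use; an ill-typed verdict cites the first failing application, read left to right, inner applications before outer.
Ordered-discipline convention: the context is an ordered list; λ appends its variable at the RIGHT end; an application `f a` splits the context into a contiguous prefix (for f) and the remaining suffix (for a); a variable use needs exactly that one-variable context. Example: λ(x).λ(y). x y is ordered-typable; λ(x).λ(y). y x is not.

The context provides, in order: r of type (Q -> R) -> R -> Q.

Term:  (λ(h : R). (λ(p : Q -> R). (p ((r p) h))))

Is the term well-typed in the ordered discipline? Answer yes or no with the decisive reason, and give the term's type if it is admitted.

no — needs contraction — p ×2
variable uses: r=1; h (λ-bound)=1; p (λ-bound)=2
order of uses: p, r, p, h
typing: the term checks, with type R -> (Q -> R) -> R
per-discipline verdicts: ordered ✗ | linear ✗ | affine ✗ | relevant ✓ | unrestricted ✓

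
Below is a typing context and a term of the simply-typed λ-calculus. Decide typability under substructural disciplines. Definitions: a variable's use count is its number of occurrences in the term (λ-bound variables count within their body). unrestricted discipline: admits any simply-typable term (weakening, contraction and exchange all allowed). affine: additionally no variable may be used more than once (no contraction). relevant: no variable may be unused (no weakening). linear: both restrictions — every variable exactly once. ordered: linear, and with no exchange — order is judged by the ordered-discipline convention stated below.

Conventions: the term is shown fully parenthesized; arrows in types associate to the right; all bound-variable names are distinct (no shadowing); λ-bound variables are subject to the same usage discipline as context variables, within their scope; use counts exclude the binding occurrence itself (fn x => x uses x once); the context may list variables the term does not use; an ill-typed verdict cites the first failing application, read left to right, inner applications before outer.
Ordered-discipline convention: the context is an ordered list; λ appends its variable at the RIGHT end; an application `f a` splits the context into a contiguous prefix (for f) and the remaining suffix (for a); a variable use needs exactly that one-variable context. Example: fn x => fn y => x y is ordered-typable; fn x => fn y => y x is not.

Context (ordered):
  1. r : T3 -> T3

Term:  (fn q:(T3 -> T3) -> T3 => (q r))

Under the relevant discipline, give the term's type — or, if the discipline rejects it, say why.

term : ((T3 -> T3) -> T3) -> T3
counts: r: 1; q [bound]: 1
use order (left to right): q, r
typing: the term checks, with type ((T3 -> T3) -> T3) -> T3
summary: ordered ✗, linear ✓, affine ✓, relevant ✓, unrestricted ✓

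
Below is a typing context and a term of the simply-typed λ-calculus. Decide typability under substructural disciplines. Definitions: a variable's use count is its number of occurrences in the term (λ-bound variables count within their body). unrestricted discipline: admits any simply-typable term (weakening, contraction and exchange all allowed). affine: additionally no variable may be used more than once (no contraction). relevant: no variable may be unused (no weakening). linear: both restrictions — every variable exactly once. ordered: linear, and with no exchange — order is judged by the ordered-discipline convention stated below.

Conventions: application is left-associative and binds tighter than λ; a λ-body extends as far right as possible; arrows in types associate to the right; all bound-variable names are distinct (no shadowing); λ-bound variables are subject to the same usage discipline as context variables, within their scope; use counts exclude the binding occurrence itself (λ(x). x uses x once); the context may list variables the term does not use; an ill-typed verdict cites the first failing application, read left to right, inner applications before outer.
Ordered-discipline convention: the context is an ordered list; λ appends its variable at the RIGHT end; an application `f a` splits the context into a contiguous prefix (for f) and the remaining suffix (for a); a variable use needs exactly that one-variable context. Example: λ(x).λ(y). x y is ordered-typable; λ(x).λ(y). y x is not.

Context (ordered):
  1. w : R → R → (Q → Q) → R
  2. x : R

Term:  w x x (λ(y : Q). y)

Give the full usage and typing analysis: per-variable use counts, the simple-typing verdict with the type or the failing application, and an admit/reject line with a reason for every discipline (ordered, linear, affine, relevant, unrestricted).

variable uses: w: 1×; x: 2×; y [bound]: 1×
uses in reading order: w, x, x, y
typing: well-typed at R
ordered: ✗, repeated use of x ×2
linear: ✗, repeated use of x ×2
affine: ✗, repeated use of x ×2
relevant: ✓, none of w, x, y goes unused
unrestricted: ✓, well-typed at R; no restrictions here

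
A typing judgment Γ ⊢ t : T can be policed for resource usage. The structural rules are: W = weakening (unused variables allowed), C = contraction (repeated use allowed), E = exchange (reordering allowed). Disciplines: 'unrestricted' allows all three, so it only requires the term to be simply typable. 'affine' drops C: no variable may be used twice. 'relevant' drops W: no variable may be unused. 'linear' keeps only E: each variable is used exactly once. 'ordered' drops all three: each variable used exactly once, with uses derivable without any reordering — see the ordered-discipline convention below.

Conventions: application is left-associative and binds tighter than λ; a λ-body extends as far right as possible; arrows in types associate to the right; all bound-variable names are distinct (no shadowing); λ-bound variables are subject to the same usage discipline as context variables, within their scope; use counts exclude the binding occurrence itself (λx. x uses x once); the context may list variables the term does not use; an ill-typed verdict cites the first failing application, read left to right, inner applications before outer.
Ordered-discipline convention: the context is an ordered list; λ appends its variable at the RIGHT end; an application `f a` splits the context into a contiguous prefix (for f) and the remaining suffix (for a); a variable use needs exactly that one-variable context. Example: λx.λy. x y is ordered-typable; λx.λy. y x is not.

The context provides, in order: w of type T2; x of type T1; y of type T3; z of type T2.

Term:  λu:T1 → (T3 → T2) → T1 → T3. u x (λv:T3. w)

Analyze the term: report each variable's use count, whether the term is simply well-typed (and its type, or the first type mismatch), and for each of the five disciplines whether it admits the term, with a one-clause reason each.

variable uses: w: 1, x: 1, y: 0, z: 0, u (bound): 1, v (bound): 0
use order (left to right): u, x, w
typing: the term checks, with type (T1 → (T3 → T2) → T1 → T3) → T1 → T3
ordered: ✗, y, z, v never used (weakening)
linear: ✗, y, z, v never used (weakening)
affine: ✓, w, x, y, z, u, v: no repeats, contraction unneeded
relevant: ✗, y, z, v never used (weakening)
unrestricted: ✓, type-checks ((T1 → (T3 → T2) → T1 → T3) → T1 → T3) and nothing is barred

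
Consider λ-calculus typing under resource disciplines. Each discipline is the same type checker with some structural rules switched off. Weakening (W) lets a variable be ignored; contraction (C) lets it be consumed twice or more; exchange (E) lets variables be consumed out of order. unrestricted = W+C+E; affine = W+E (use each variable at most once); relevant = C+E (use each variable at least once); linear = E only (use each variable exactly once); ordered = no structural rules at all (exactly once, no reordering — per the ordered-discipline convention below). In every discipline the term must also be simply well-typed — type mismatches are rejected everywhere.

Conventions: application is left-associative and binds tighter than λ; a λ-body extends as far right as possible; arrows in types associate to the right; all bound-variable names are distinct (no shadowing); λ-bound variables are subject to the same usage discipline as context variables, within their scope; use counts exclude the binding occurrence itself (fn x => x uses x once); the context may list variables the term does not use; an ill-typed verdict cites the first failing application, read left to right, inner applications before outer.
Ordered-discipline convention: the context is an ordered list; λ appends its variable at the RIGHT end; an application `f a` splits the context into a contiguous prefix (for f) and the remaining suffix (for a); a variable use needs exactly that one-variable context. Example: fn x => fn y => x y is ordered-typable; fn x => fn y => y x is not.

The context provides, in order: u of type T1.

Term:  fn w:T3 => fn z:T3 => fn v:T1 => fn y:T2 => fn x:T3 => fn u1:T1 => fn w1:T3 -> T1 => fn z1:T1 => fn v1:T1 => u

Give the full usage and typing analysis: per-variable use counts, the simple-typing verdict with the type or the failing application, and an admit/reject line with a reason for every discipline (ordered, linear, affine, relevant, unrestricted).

use counts: u=1; w [bound]=0; z [bound]=0; v [bound]=0; y [bound]=0; x [bound]=0; u1 [bound]=0; w1 [bound]=0; z1 [bound]=0; v1 [bound]=0
use order (left to right): u
typing: well-typed — term : T3 -> T3 -> T1 -> T2 -> T3 -> T1 -> (T3 -> T1) -> T1 -> T1 -> T1
ordered ✗ (w, z, v, y, x, u1, w1, z1, v1 left unused)
linear ✗ (w, z, v, y, x, u1, w1, z1, v1 left unused)
affine ✓ (none of u, w, z, v, y, x, u1, w1, z1, v1 used more than once)
relevant ✗ (w, z, v, y, x, u1, w1, z1, v1 left unused)
unrestricted ✓ (typability at T3 -> T3 -> T1 -> T2 -> T3 -> T1 -> (T3 -> T1) -> T1 -> T1 -> T1 is all that's needed)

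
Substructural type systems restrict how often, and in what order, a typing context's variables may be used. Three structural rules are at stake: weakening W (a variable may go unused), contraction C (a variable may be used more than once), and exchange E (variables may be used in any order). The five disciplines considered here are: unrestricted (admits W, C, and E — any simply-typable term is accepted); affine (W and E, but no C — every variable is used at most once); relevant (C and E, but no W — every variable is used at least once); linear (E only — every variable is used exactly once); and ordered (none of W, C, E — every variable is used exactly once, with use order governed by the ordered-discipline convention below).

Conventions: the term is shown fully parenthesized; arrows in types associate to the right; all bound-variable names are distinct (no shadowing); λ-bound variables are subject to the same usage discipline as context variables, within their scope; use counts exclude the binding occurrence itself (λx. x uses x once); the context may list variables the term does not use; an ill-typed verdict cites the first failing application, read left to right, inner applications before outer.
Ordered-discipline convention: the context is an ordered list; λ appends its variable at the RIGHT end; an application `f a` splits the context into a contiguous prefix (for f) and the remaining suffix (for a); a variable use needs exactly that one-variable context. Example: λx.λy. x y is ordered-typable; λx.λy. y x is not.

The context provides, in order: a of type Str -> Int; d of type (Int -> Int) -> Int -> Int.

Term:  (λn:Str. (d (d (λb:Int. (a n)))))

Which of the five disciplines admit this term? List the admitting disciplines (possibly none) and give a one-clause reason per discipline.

admitting disciplines: unrestricted
variable uses: a ×1, d ×2, n (bound) ×1, b (bound) ×0
order of uses: d, d, a, n
typing: the term checks, with type Str -> Int -> Int
ordered ✗ (repeated use of d ×2; b never used (weakening))
linear ✗ (repeated use of d ×2; b never used (weakening))
affine ✗ (repeated use of d ×2)
relevant ✗ (b never used (weakening))
unrestricted ✓ (simply typable at Str -> Int -> Int; W, C, E all held)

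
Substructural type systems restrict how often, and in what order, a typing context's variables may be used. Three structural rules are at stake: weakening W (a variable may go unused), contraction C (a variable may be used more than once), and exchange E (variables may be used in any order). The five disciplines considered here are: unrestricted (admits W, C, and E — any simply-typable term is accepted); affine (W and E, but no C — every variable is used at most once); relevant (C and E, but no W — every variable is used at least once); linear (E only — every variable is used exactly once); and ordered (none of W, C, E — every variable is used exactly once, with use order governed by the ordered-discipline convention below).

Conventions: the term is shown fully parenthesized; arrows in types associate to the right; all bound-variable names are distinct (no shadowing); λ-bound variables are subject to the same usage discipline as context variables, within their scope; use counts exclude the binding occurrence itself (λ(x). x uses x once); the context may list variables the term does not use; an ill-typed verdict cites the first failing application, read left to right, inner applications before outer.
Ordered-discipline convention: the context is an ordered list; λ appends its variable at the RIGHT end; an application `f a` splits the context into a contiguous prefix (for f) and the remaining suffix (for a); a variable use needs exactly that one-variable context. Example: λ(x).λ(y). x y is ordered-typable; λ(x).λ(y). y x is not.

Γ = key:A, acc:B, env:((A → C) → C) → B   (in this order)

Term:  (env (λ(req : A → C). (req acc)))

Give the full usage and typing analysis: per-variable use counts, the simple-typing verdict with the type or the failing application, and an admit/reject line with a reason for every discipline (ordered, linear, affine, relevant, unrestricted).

counts: key ×0; acc ×1; env ×1; req [bound] ×1
order of uses: env, req, acc
typing: ill-typed: an argument B mismatches the expected A
ordered ✗ (a type mismatch blocks all five)
linear ✗ (the type mismatch rejects it)
affine ✗ (not simply typable)
relevant ✗ (fails simple typing)
unrestricted ✗ (a type mismatch blocks all five)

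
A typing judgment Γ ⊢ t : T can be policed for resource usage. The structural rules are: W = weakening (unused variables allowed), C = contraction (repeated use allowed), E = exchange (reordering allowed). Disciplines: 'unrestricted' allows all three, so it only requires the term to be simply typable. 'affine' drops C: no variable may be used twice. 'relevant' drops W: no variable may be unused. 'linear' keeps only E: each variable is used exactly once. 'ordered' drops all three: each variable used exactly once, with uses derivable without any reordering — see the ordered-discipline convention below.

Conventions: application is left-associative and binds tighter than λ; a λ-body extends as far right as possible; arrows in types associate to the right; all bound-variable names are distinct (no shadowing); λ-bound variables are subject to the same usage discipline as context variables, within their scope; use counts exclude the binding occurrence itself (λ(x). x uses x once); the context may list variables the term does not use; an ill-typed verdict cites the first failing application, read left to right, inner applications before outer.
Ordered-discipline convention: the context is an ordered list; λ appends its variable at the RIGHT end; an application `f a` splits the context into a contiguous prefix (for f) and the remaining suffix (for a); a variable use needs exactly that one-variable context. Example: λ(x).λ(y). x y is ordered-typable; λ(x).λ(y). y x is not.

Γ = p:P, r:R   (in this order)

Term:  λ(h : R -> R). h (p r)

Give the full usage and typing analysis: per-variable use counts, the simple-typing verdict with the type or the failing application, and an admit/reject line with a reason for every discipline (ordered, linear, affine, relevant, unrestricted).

variable uses: p=1, r=1, h (λ-bound)=1
order of uses: h, p, r
typing: ill-typed: applying a non-function (P)
ordered: ✗, fails simple typing
linear: ✗, a type mismatch blocks all five
affine: ✗, the type mismatch rejects it
relevant: ✗, not simply typable
unrestricted: ✗, fails simple typing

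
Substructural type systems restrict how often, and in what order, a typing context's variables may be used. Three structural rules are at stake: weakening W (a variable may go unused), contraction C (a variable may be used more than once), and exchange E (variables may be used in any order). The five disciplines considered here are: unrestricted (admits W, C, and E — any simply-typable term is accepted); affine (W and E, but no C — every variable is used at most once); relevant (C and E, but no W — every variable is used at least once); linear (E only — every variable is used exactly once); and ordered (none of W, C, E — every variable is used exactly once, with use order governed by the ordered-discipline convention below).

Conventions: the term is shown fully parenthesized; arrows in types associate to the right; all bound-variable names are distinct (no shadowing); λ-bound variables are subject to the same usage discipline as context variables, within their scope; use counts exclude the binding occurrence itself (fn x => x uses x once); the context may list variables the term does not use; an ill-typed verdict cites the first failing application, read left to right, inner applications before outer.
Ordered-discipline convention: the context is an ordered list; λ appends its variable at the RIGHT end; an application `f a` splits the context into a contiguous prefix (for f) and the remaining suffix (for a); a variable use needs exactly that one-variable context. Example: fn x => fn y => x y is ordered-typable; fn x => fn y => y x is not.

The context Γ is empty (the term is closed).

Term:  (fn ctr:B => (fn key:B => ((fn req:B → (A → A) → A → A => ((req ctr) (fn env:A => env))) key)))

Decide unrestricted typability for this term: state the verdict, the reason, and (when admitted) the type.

no — a type mismatch blocks all five
usage: ctr (bound): 1, key (bound): 1, req (bound): 1, env (bound): 1
uses in reading order: req, ctr, env, key
typing: ill-typed: an argument B mismatches the expected B → (A → A) → A → A
summary: ordered ✗; linear ✗; affine ✗; relevant ✗; unrestricted ✗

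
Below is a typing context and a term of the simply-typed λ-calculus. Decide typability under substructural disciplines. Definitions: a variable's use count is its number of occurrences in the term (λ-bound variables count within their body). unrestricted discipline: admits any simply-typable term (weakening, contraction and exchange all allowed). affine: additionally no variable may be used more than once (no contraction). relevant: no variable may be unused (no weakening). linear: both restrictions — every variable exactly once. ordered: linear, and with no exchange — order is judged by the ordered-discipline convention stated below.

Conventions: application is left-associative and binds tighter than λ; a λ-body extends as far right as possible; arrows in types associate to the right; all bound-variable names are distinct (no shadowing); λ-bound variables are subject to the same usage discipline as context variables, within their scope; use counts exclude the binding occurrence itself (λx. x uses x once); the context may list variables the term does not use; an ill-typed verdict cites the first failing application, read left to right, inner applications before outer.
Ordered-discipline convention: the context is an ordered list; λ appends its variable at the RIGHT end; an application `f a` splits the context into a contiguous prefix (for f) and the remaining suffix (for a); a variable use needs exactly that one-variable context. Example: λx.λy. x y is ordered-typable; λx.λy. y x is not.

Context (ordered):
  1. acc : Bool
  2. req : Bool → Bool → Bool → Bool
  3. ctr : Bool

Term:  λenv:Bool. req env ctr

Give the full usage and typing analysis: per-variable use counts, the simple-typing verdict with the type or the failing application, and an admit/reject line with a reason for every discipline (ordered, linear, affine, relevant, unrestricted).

use counts: acc: 0, req: 1, ctr: 1, env [bound]: 1
order of uses: req, env, ctr
typing: well-typed at Bool → Bool → Bool
ordered: ✗, acc left unused
linear: ✗, acc left unused
affine: ✓, at most one use each (acc, req, ctr, env)
relevant: ✗, acc left unused
unrestricted: ✓, type-checks (Bool → Bool → Bool) and nothing is barred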